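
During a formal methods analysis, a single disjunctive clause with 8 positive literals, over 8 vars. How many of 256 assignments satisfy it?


Step 1: Total=2^8=256
Step 2: Unsat when all 8 false: 2^0=1
Step 3: Sat=256-1=255

255


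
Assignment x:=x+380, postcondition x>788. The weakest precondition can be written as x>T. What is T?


Formula: wp(x:=E, P) = P[E/x] (substitute E for x in postcondition)
Step 1: Postcondition: x>788
Step 2: Substitute x+380 for x: x+380>788
Step 3: Solve for x: x > 788-380 = 408

408


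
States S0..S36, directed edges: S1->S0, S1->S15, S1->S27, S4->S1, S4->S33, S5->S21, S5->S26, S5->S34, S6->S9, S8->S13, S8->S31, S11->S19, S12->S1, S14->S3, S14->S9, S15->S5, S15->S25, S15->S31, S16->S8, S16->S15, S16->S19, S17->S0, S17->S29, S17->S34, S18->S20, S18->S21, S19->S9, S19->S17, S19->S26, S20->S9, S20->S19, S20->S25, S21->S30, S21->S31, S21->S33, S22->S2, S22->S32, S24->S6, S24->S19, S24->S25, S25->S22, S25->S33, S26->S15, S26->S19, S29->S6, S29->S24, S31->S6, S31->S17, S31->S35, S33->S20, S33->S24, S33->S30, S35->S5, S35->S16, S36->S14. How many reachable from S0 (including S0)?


BFS from S0:
  layer 0: {S0}
Reachable set: {S0}
Count = 1

1


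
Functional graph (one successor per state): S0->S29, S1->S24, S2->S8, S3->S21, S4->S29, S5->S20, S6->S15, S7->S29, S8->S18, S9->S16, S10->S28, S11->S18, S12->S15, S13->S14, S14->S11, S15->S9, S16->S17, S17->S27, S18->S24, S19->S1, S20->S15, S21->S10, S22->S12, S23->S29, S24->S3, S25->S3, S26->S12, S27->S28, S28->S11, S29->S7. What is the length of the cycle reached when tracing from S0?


Trace from S0 until a state repeats:
  S0 -> S29 -> S7 -> S29
S29 first seen at step 1, revisited at step 3.
Cycle length = 3 - 1 = 2

2


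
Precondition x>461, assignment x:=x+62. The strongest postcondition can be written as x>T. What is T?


Formula: sp(P, x:=E) = exists old_x. (x = E[old_x/x]) AND P[old_x/x] (old_x is the value of x before the assignment; eliminate old_x by solving x = E[old_x/x] for old_x)
Step 1: Precondition P: x>461, i.e. old_x > 461
Step 2: Assignment gives x = old_x + 62, so old_x = x - 62
Step 3: Substitute into P: x - 62 > 461
Step 4: Simplify: x > 461+62 = 523

523


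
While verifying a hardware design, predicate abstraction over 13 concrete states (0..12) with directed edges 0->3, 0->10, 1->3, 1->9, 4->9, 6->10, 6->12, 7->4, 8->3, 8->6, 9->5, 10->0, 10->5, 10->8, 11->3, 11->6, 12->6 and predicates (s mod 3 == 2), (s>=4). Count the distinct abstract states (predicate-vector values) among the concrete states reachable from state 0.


BFS from 0:
Concrete reachable: {0, 3, 5, 6, 8, 10, 12}
Abstract via predicates (s mod 3 == 2), (s>=4):
  (0,0) <- {0, 3}
  (0,1) <- {6, 10, 12}
  (1,1) <- {5, 8}
Distinct abstract states = 3

3


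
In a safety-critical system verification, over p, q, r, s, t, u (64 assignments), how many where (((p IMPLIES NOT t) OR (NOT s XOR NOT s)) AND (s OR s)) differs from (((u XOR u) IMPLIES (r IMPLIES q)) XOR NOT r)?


F1 = (((p IMPLIES NOT t) OR (NOT s XOR NOT s)) AND (s OR s))
F2 = (((u XOR u) IMPLIES (r IMPLIES q)) XOR NOT r)
Evaluate both on each of 64 rows (bits = p,q,r,s,t,u):
  row 0 [000000]: F1=0 F2=0 -> 0
  row 1 [000001]: F1=0 F2=0 -> 0
  row 2 [000010]: F1=0 F2=0 -> 0
  row 3 [000011]: F1=0 F2=0 -> 0
  row 4 [000100]: F1=1 F2=0 (differ) -> 1
  (every remaining row is evaluated the same way; all 64 results are listed next)
Full result column, 8 rows per line (p,q,r fixed per line; s,t,u runs 000..111 left to right):
  rows 0-7 [p,q,r=000]: 00001111  (ones: 4)
  rows 8-15 [p,q,r=001]: 11110000  (ones: 4)
  rows 16-23 [p,q,r=010]: 00001111  (ones: 4)
  rows 24-31 [p,q,r=011]: 11110000  (ones: 4)
  rows 32-39 [p,q,r=100]: 00001100  (ones: 2)
  rows 40-47 [p,q,r=101]: 11110011  (ones: 6)
  rows 48-55 [p,q,r=110]: 00001100  (ones: 2)
  rows 56-63 [p,q,r=111]: 11110011  (ones: 6)
Disagreements = 4+4+4+4+2+6+2+6 = 32

32


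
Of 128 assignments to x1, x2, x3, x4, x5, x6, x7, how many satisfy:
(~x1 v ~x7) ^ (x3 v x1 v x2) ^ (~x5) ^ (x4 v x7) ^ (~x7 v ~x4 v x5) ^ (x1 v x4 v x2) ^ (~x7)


CNF with 7 clauses over 7 vars (128 assignments).
An assignment satisfies CNF iff every clause has >=1 true literal.
Check each row (bits = x1,x2,x3,x4,x5,x6,x7; clause T/F shown):
  row 0 [0000000]: clauses=TFTFTFT -> 0
  row 1 [0000001]: clauses=TFTTTFF -> 0
  row 2 [0000010]: clauses=TFTFTFT -> 0
  row 3 [0000011]: clauses=TFTTTFF -> 0
  row 4 [0000100]: clauses=TFFFTFT -> 0
  (every remaining row is evaluated the same way; all 128 results are listed next)
Full result column, 8 rows per line (x1,x2,x3,x4 fixed per line; x5,x6,x7 runs 000..111 left to right):
  rows 0-7 [x1,x2,x3,x4=0000]: 00000000  (ones: 0)
  rows 8-15 [x1,x2,x3,x4=0001]: 00000000  (ones: 0)
  rows 16-23 [x1,x2,x3,x4=0010]: 00000000  (ones: 0)
  rows 24-31 [x1,x2,x3,x4=0011]: 10100000  (ones: 2)
  rows 32-39 [x1,x2,x3,x4=0100]: 00000000  (ones: 0)
  rows 40-47 [x1,x2,x3,x4=0101]: 10100000  (ones: 2)
  rows 48-55 [x1,x2,x3,x4=0110]: 00000000  (ones: 0)
  rows 56-63 [x1,x2,x3,x4=0111]: 10100000  (ones: 2)
  rows 64-71 [x1,x2,x3,x4=1000]: 00000000  (ones: 0)
  rows 72-79 [x1,x2,x3,x4=1001]: 10100000  (ones: 2)
  rows 80-87 [x1,x2,x3,x4=1010]: 00000000  (ones: 0)
  rows 88-95 [x1,x2,x3,x4=1011]: 10100000  (ones: 2)
  rows 96-103 [x1,x2,x3,x4=1100]: 00000000  (ones: 0)
  rows 104-111 [x1,x2,x3,x4=1101]: 10100000  (ones: 2)
  rows 112-119 [x1,x2,x3,x4=1110]: 00000000  (ones: 0)
  rows 120-127 [x1,x2,x3,x4=1111]: 10100000  (ones: 2)
Satisfying assignments = 0+0+0+2+0+2+0+2+0+2+0+2+0+2+0+2 = 14

14


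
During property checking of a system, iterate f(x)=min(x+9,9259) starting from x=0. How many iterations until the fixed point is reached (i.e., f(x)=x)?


Step 1: x=0, cap=9259, increment=9
Step 2: x grows by 9 each step until capped at 9259; fixed point is x=9259
Step 3: iterations = ceil(9259/9) = 1029

1029


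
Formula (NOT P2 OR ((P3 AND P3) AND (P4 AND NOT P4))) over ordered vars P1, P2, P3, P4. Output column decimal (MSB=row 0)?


Formula: (NOT P2 OR ((P3 AND P3) AND (P4 AND NOT P4))) over P1, P2, P3, P4 (16 rows)
Evaluate each row (bits = P1,P2,P3,P4, MSB first):
  row 0 [0000]: (NOT 0 OR ((0 AND 0) AND (0 AND NOT 0))) -> 1
  row 1 [0001]: (NOT 0 OR ((0 AND 0) AND (1 AND NOT 1))) -> 1
  row 2 [0010]: (NOT 0 OR ((1 AND 1) AND (0 AND NOT 0))) -> 1
  row 3 [0011]: (NOT 0 OR ((1 AND 1) AND (1 AND NOT 1))) -> 1
  row 4 [0100]: (NOT 1 OR ((0 AND 0) AND (0 AND NOT 0))) -> 0
  row 5 [0101]: (NOT 1 OR ((0 AND 0) AND (1 AND NOT 1))) -> 0
  row 6 [0110]: (NOT 1 OR ((1 AND 1) AND (0 AND NOT 0))) -> 0
  row 7 [0111]: (NOT 1 OR ((1 AND 1) AND (1 AND NOT 1))) -> 0
  row 8 [1000]: (NOT 0 OR ((0 AND 0) AND (0 AND NOT 0))) -> 1
  row 9 [1001]: (NOT 0 OR ((0 AND 0) AND (1 AND NOT 1))) -> 1
  row 10 [1010]: (NOT 0 OR ((1 AND 1) AND (0 AND NOT 0))) -> 1
  row 11 [1011]: (NOT 0 OR ((1 AND 1) AND (1 AND NOT 1))) -> 1
  row 12 [1100]: (NOT 1 OR ((0 AND 0) AND (0 AND NOT 0))) -> 0
  row 13 [1101]: (NOT 1 OR ((0 AND 0) AND (1 AND NOT 1))) -> 0
  row 14 [1110]: (NOT 1 OR ((1 AND 1) AND (0 AND NOT 0))) -> 0
  row 15 [1111]: (NOT 1 OR ((1 AND 1) AND (1 AND NOT 1))) -> 0
Full result column, 4 rows per line (P1,P2 fixed per line; P3,P4 runs 00..11 left to right):
  rows 0-3 [P1,P2=00]: 1111  = hex F
  rows 4-7 [P1,P2=01]: 0000  = hex 0
  rows 8-11 [P1,P2=10]: 1111  = hex F
  rows 12-15 [P1,P2=11]: 0000  = hex 0
Output column (row 0 .. row 15) = 1111000011110000
Output column grouped in 4s = 1111 0000 1111 0000 = 0xF0F0
Convert to decimal digit by digit (value = value*16 + digit):
  F -> 15
  15*16 + 0 = 240
  240*16 + 15 (F) = 3855
  3855*16 + 0 = 61680
Decimal = 61680

61680


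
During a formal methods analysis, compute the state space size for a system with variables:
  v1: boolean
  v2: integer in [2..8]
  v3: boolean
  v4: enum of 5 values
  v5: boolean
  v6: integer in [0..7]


State space = product of domain sizes of all variables.
Domain sizes:
  v1 (boolean): 2
  v2 (integer in [2..8]): 7
  v3 (boolean): 2
  v4 (enum of 5 values): 5
  v5 (boolean): 2
  v6 (integer in [0..7]): 8
Product = 2 * 7 * 2 * 5 * 2 * 8 = 2240

2240


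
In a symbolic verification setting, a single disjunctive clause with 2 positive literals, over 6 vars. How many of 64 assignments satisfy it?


Step 1: Total=2^6=64
Step 2: Unsat when all 2 false: 2^4=16
Step 3: Sat=64-16=48

48


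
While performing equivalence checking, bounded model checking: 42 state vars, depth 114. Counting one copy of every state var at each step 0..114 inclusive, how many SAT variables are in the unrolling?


BMC unrolls to depth k, creating one copy of each state var for steps 0..k.
Step count = 114 + 1 = 115 (steps 0 through 114)
Vars per step = 42
Total = 42 * 115 = 4830

4830


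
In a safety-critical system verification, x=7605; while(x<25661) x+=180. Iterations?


Step 1: x goes from 7605 toward 25661 by 180; the body runs while x<25661, so iterations = ceil((bound-start)/step)
Step 2: Distance=18056
Step 3: ceil(18056/180)=101

101


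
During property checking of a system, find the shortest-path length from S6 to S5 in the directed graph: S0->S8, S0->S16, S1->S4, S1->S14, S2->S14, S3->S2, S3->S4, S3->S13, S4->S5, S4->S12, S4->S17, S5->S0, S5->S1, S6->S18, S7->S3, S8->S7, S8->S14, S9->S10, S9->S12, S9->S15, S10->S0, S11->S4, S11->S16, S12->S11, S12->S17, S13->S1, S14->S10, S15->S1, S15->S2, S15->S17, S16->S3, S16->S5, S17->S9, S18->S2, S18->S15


BFS layer-by-layer from S6:
  dist 0: {S6}
  dist 1: {S18}
  dist 2: {S2, S15}
  dist 3: {S1, S14, S17}
  dist 4: {S4, S9, S10}
  dist 5: {S0, S5, S12}
  -> S5 reached at distance 5
Shortest path length = 5

5


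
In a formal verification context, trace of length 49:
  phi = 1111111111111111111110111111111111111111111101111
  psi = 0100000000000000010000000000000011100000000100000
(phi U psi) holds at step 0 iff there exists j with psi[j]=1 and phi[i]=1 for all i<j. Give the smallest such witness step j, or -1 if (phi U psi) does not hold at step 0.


(phi U psi) at 0: need smallest j with psi[j]=1 and phi[i]=1 for all i in [0,j).
Scan from step 0:
  step 0: phi=1, psi=0 -> continue
  step 1: psi=1 and phi held for [0,1) -> witness found
Witness step = 1

1


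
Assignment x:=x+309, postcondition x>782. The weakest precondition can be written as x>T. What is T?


Formula: wp(x:=E, P) = P[E/x] (substitute E for x in postcondition)
Step 1: Postcondition: x>782
Step 2: Substitute x+309 for x: x+309>782
Step 3: Solve for x: x > 782-309 = 473

473


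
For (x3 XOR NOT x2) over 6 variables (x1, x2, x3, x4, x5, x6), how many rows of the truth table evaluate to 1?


Formula: (x3 XOR NOT x2) over 6 vars (64 rows)
Evaluate each row (x1, x2, x3, x4, x5, x6 as bits, MSB first):
  row 0 [000000]: (0 XOR NOT 0) -> 1
  row 1 [000001]: (0 XOR NOT 0) -> 1
  row 2 [000010]: (0 XOR NOT 0) -> 1
  row 3 [000011]: (0 XOR NOT 0) -> 1
  row 4 [000100]: (0 XOR NOT 0) -> 1
  (every remaining row is evaluated the same way; all 64 results are listed next)
Full result column, 8 rows per line (x1,x2,x3 fixed per line; x4,x5,x6 runs 000..111 left to right):
  rows 0-7 [x1,x2,x3=000]: 11111111  (ones: 8)
  rows 8-15 [x1,x2,x3=001]: 00000000  (ones: 0)
  rows 16-23 [x1,x2,x3=010]: 00000000  (ones: 0)
  rows 24-31 [x1,x2,x3=011]: 11111111  (ones: 8)
  rows 32-39 [x1,x2,x3=100]: 11111111  (ones: 8)
  rows 40-47 [x1,x2,x3=101]: 00000000  (ones: 0)
  rows 48-55 [x1,x2,x3=110]: 00000000  (ones: 0)
  rows 56-63 [x1,x2,x3=111]: 11111111  (ones: 8)
Count of 1-rows = 8+0+0+8+8+0+0+8 = 32

32


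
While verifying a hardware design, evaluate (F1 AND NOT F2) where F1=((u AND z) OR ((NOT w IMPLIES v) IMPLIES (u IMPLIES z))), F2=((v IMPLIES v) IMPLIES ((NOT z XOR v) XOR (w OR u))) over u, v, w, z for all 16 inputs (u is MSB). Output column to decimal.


F1 = ((u AND z) OR ((NOT w IMPLIES v) IMPLIES (u IMPLIES z)))
F2 = ((v IMPLIES v) IMPLIES ((NOT z XOR v) XOR (w OR u)))
Counterexample to F1=>F2 is where F1=1 and F2=0.
Evaluate each row (bits = u,v,w,z, MSB first):
  row 0 [0000]: F1=1 F2=1 -> F1&~F2 -> 0
  row 1 [0001]: F1=1 F2=0 -> F1&~F2 -> 1
  row 2 [0010]: F1=1 F2=0 -> F1&~F2 -> 1
  row 3 [0011]: F1=1 F2=1 -> F1&~F2 -> 0
  row 4 [0100]: F1=1 F2=0 -> F1&~F2 -> 1
  row 5 [0101]: F1=1 F2=1 -> F1&~F2 -> 0
  row 6 [0110]: F1=1 F2=1 -> F1&~F2 -> 0
  row 7 [0111]: F1=1 F2=0 -> F1&~F2 -> 1
  row 8 [1000]: F1=1 F2=0 -> F1&~F2 -> 1
  row 9 [1001]: F1=1 F2=1 -> F1&~F2 -> 0
  row 10 [1010]: F1=0 F2=0 -> F1&~F2 -> 0
  row 11 [1011]: F1=1 F2=1 -> F1&~F2 -> 0
  row 12 [1100]: F1=0 F2=1 -> F1&~F2 -> 0
  row 13 [1101]: F1=1 F2=0 -> F1&~F2 -> 1
  row 14 [1110]: F1=0 F2=1 -> F1&~F2 -> 0
  row 15 [1111]: F1=1 F2=0 -> F1&~F2 -> 1
Full result column, 4 rows per line (u,v fixed per line; w,z runs 00..11 left to right):
  rows 0-3 [u,v=00]: 0110  = hex 6
  rows 4-7 [u,v=01]: 1001  = hex 9
  rows 8-11 [u,v=10]: 1000  = hex 8
  rows 12-15 [u,v=11]: 0101  = hex 5
Counterexample vector (row 0 .. row 15) = 0110100110000101
Output column grouped in 4s = 0110 1001 1000 0101 = 0x6985
Convert to decimal digit by digit (value = value*16 + digit):
  6 -> 6
  6*16 + 9 = 105
  105*16 + 8 = 1688
  1688*16 + 5 = 27013
Decimal = 27013

27013


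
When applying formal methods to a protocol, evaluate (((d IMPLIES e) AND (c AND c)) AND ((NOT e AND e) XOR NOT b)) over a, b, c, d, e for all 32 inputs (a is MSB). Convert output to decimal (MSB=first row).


Formula: (((d IMPLIES e) AND (c AND c)) AND ((NOT e AND e) XOR NOT b)) over a, b, c, d, e (32 rows)
Evaluate each row (bits = a,b,c,d,e, MSB first):
  row 0 [00000]: (((0 IMPLIES 0) AND (0 AND 0)) AND ((NOT 0 AND 0) XOR NOT 0)) -> 0
  row 1 [00001]: (((0 IMPLIES 1) AND (0 AND 0)) AND ((NOT 1 AND 1) XOR NOT 0)) -> 0
  row 2 [00010]: (((1 IMPLIES 0) AND (0 AND 0)) AND ((NOT 0 AND 0) XOR NOT 0)) -> 0
  row 3 [00011]: (((1 IMPLIES 1) AND (0 AND 0)) AND ((NOT 1 AND 1) XOR NOT 0)) -> 0
  row 4 [00100]: (((0 IMPLIES 0) AND (1 AND 1)) AND ((NOT 0 AND 0) XOR NOT 0)) -> 1
  row 5 [00101]: (((0 IMPLIES 1) AND (1 AND 1)) AND ((NOT 1 AND 1) XOR NOT 0)) -> 1
  row 6 [00110]: (((1 IMPLIES 0) AND (1 AND 1)) AND ((NOT 0 AND 0) XOR NOT 0)) -> 0
  row 7 [00111]: (((1 IMPLIES 1) AND (1 AND 1)) AND ((NOT 1 AND 1) XOR NOT 0)) -> 1
  row 8 [01000]: (((0 IMPLIES 0) AND (0 AND 0)) AND ((NOT 0 AND 0) XOR NOT 1)) -> 0
  row 9 [01001]: (((0 IMPLIES 1) AND (0 AND 0)) AND ((NOT 1 AND 1) XOR NOT 1)) -> 0
  row 10 [01010]: (((1 IMPLIES 0) AND (0 AND 0)) AND ((NOT 0 AND 0) XOR NOT 1)) -> 0
  row 11 [01011]: (((1 IMPLIES 1) AND (0 AND 0)) AND ((NOT 1 AND 1) XOR NOT 1)) -> 0
  row 12 [01100]: (((0 IMPLIES 0) AND (1 AND 1)) AND ((NOT 0 AND 0) XOR NOT 1)) -> 0
  row 13 [01101]: (((0 IMPLIES 1) AND (1 AND 1)) AND ((NOT 1 AND 1) XOR NOT 1)) -> 0
  row 14 [01110]: (((1 IMPLIES 0) AND (1 AND 1)) AND ((NOT 0 AND 0) XOR NOT 1)) -> 0
  row 15 [01111]: (((1 IMPLIES 1) AND (1 AND 1)) AND ((NOT 1 AND 1) XOR NOT 1)) -> 0
  row 16 [10000]: (((0 IMPLIES 0) AND (0 AND 0)) AND ((NOT 0 AND 0) XOR NOT 0)) -> 0
  row 17 [10001]: (((0 IMPLIES 1) AND (0 AND 0)) AND ((NOT 1 AND 1) XOR NOT 0)) -> 0
  row 18 [10010]: (((1 IMPLIES 0) AND (0 AND 0)) AND ((NOT 0 AND 0) XOR NOT 0)) -> 0
  row 19 [10011]: (((1 IMPLIES 1) AND (0 AND 0)) AND ((NOT 1 AND 1) XOR NOT 0)) -> 0
  row 20 [10100]: (((0 IMPLIES 0) AND (1 AND 1)) AND ((NOT 0 AND 0) XOR NOT 0)) -> 1
  row 21 [10101]: (((0 IMPLIES 1) AND (1 AND 1)) AND ((NOT 1 AND 1) XOR NOT 0)) -> 1
  row 22 [10110]: (((1 IMPLIES 0) AND (1 AND 1)) AND ((NOT 0 AND 0) XOR NOT 0)) -> 0
  row 23 [10111]: (((1 IMPLIES 1) AND (1 AND 1)) AND ((NOT 1 AND 1) XOR NOT 0)) -> 1
  row 24 [11000]: (((0 IMPLIES 0) AND (0 AND 0)) AND ((NOT 0 AND 0) XOR NOT 1)) -> 0
  row 25 [11001]: (((0 IMPLIES 1) AND (0 AND 0)) AND ((NOT 1 AND 1) XOR NOT 1)) -> 0
  row 26 [11010]: (((1 IMPLIES 0) AND (0 AND 0)) AND ((NOT 0 AND 0) XOR NOT 1)) -> 0
  row 27 [11011]: (((1 IMPLIES 1) AND (0 AND 0)) AND ((NOT 1 AND 1) XOR NOT 1)) -> 0
  row 28 [11100]: (((0 IMPLIES 0) AND (1 AND 1)) AND ((NOT 0 AND 0) XOR NOT 1)) -> 0
  row 29 [11101]: (((0 IMPLIES 1) AND (1 AND 1)) AND ((NOT 1 AND 1) XOR NOT 1)) -> 0
  row 30 [11110]: (((1 IMPLIES 0) AND (1 AND 1)) AND ((NOT 0 AND 0) XOR NOT 1)) -> 0
  row 31 [11111]: (((1 IMPLIES 1) AND (1 AND 1)) AND ((NOT 1 AND 1) XOR NOT 1)) -> 0
Full result column, 4 rows per line (a,b,c fixed per line; d,e runs 00..11 left to right):
  rows 0-3 [a,b,c=000]: 0000  = hex 0
  rows 4-7 [a,b,c=001]: 1101  = hex D
  rows 8-11 [a,b,c=010]: 0000  = hex 0
  rows 12-15 [a,b,c=011]: 0000  = hex 0
  rows 16-19 [a,b,c=100]: 0000  = hex 0
  rows 20-23 [a,b,c=101]: 1101  = hex D
  rows 24-27 [a,b,c=110]: 0000  = hex 0
  rows 28-31 [a,b,c=111]: 0000  = hex 0
Output column (row 0 .. row 31) = 00001101000000000000110100000000
Output column grouped in 4s = 0000 1101 0000 0000 0000 1101 0000 0000 = 0x0D000D00
Convert to decimal digit by digit (value = value*16 + digit):
  0 -> 0
  0*16 + 13 (D) = 13
  13*16 + 0 = 208
  208*16 + 0 = 3328
  3328*16 + 0 = 53248
  53248*16 + 13 (D) = 851981
  851981*16 + 0 = 13631696
  13631696*16 + 0 = 218107136
Decimal = 218107136

218107136


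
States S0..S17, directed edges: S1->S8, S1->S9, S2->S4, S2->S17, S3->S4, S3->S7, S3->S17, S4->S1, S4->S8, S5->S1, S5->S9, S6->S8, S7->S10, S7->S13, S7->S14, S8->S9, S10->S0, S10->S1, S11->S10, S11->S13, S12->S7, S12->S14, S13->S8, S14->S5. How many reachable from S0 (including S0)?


BFS from S0:
  layer 0: {S0}
Reachable set: {S0}
Count = 1

1


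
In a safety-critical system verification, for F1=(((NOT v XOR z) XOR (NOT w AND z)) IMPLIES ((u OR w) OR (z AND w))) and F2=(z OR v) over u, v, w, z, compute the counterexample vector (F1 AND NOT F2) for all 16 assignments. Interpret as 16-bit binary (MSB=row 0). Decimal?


F1 = (((NOT v XOR z) XOR (NOT w AND z)) IMPLIES ((u OR w) OR (z AND w)))
F2 = (z OR v)
Counterexample to F1=>F2 is where F1=1 and F2=0.
Evaluate each row (bits = u,v,w,z, MSB first):
  row 0 [0000]: F1=0 F2=0 -> F1&~F2 -> 0
  row 1 [0001]: F1=0 F2=1 -> F1&~F2 -> 0
  row 2 [0010]: F1=1 F2=0 -> F1&~F2 -> 1
  row 3 [0011]: F1=1 F2=1 -> F1&~F2 -> 0
  row 4 [0100]: F1=1 F2=1 -> F1&~F2 -> 0
  row 5 [0101]: F1=1 F2=1 -> F1&~F2 -> 0
  row 6 [0110]: F1=1 F2=1 -> F1&~F2 -> 0
  row 7 [0111]: F1=1 F2=1 -> F1&~F2 -> 0
  row 8 [1000]: F1=1 F2=0 -> F1&~F2 -> 1
  row 9 [1001]: F1=1 F2=1 -> F1&~F2 -> 0
  row 10 [1010]: F1=1 F2=0 -> F1&~F2 -> 1
  row 11 [1011]: F1=1 F2=1 -> F1&~F2 -> 0
  row 12 [1100]: F1=1 F2=1 -> F1&~F2 -> 0
  row 13 [1101]: F1=1 F2=1 -> F1&~F2 -> 0
  row 14 [1110]: F1=1 F2=1 -> F1&~F2 -> 0
  row 15 [1111]: F1=1 F2=1 -> F1&~F2 -> 0
Full result column, 4 rows per line (u,v fixed per line; w,z runs 00..11 left to right):
  rows 0-3 [u,v=00]: 0010  = hex 2
  rows 4-7 [u,v=01]: 0000  = hex 0
  rows 8-11 [u,v=10]: 1010  = hex A
  rows 12-15 [u,v=11]: 0000  = hex 0
Counterexample vector (row 0 .. row 15) = 0010000010100000
Output column grouped in 4s = 0010 0000 1010 0000 = 0x20A0
Convert to decimal digit by digit (value = value*16 + digit):
  2 -> 2
  2*16 + 0 = 32
  32*16 + 10 (A) = 522
  522*16 + 0 = 8352
Decimal = 8352

8352


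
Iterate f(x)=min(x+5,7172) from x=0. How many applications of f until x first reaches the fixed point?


Step 1: x=0, cap=7172, increment=5
Step 2: x grows by 5 each step until capped at 7172; fixed point is x=7172
Step 3: iterations = ceil(7172/5) = 1435

1435


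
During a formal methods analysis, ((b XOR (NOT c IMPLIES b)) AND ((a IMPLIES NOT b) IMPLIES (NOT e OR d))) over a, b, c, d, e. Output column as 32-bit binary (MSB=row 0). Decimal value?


Formula: ((b XOR (NOT c IMPLIES b)) AND ((a IMPLIES NOT b) IMPLIES (NOT e OR d))) over a, b, c, d, e (32 rows)
Evaluate each row (bits = a,b,c,d,e, MSB first):
  row 0 [00000]: ((0 XOR (NOT 0 IMPLIES 0)) AND ((0 IMPLIES NOT 0) IMPLIES (NOT 0 OR 0))) -> 0
  row 1 [00001]: ((0 XOR (NOT 0 IMPLIES 0)) AND ((0 IMPLIES NOT 0) IMPLIES (NOT 1 OR 0))) -> 0
  row 2 [00010]: ((0 XOR (NOT 0 IMPLIES 0)) AND ((0 IMPLIES NOT 0) IMPLIES (NOT 0 OR 1))) -> 0
  row 3 [00011]: ((0 XOR (NOT 0 IMPLIES 0)) AND ((0 IMPLIES NOT 0) IMPLIES (NOT 1 OR 1))) -> 0
  row 4 [00100]: ((0 XOR (NOT 1 IMPLIES 0)) AND ((0 IMPLIES NOT 0) IMPLIES (NOT 0 OR 0))) -> 1
  row 5 [00101]: ((0 XOR (NOT 1 IMPLIES 0)) AND ((0 IMPLIES NOT 0) IMPLIES (NOT 1 OR 0))) -> 0
  row 6 [00110]: ((0 XOR (NOT 1 IMPLIES 0)) AND ((0 IMPLIES NOT 0) IMPLIES (NOT 0 OR 1))) -> 1
  row 7 [00111]: ((0 XOR (NOT 1 IMPLIES 0)) AND ((0 IMPLIES NOT 0) IMPLIES (NOT 1 OR 1))) -> 1
  row 8 [01000]: ((1 XOR (NOT 0 IMPLIES 1)) AND ((0 IMPLIES NOT 1) IMPLIES (NOT 0 OR 0))) -> 0
  row 9 [01001]: ((1 XOR (NOT 0 IMPLIES 1)) AND ((0 IMPLIES NOT 1) IMPLIES (NOT 1 OR 0))) -> 0
  row 10 [01010]: ((1 XOR (NOT 0 IMPLIES 1)) AND ((0 IMPLIES NOT 1) IMPLIES (NOT 0 OR 1))) -> 0
  row 11 [01011]: ((1 XOR (NOT 0 IMPLIES 1)) AND ((0 IMPLIES NOT 1) IMPLIES (NOT 1 OR 1))) -> 0
  row 12 [01100]: ((1 XOR (NOT 1 IMPLIES 1)) AND ((0 IMPLIES NOT 1) IMPLIES (NOT 0 OR 0))) -> 0
  row 13 [01101]: ((1 XOR (NOT 1 IMPLIES 1)) AND ((0 IMPLIES NOT 1) IMPLIES (NOT 1 OR 0))) -> 0
  row 14 [01110]: ((1 XOR (NOT 1 IMPLIES 1)) AND ((0 IMPLIES NOT 1) IMPLIES (NOT 0 OR 1))) -> 0
  row 15 [01111]: ((1 XOR (NOT 1 IMPLIES 1)) AND ((0 IMPLIES NOT 1) IMPLIES (NOT 1 OR 1))) -> 0
  row 16 [10000]: ((0 XOR (NOT 0 IMPLIES 0)) AND ((1 IMPLIES NOT 0) IMPLIES (NOT 0 OR 0))) -> 0
  row 17 [10001]: ((0 XOR (NOT 0 IMPLIES 0)) AND ((1 IMPLIES NOT 0) IMPLIES (NOT 1 OR 0))) -> 0
  row 18 [10010]: ((0 XOR (NOT 0 IMPLIES 0)) AND ((1 IMPLIES NOT 0) IMPLIES (NOT 0 OR 1))) -> 0
  row 19 [10011]: ((0 XOR (NOT 0 IMPLIES 0)) AND ((1 IMPLIES NOT 0) IMPLIES (NOT 1 OR 1))) -> 0
  row 20 [10100]: ((0 XOR (NOT 1 IMPLIES 0)) AND ((1 IMPLIES NOT 0) IMPLIES (NOT 0 OR 0))) -> 1
  row 21 [10101]: ((0 XOR (NOT 1 IMPLIES 0)) AND ((1 IMPLIES NOT 0) IMPLIES (NOT 1 OR 0))) -> 0
  row 22 [10110]: ((0 XOR (NOT 1 IMPLIES 0)) AND ((1 IMPLIES NOT 0) IMPLIES (NOT 0 OR 1))) -> 1
  row 23 [10111]: ((0 XOR (NOT 1 IMPLIES 0)) AND ((1 IMPLIES NOT 0) IMPLIES (NOT 1 OR 1))) -> 1
  row 24 [11000]: ((1 XOR (NOT 0 IMPLIES 1)) AND ((1 IMPLIES NOT 1) IMPLIES (NOT 0 OR 0))) -> 0
  row 25 [11001]: ((1 XOR (NOT 0 IMPLIES 1)) AND ((1 IMPLIES NOT 1) IMPLIES (NOT 1 OR 0))) -> 0
  row 26 [11010]: ((1 XOR (NOT 0 IMPLIES 1)) AND ((1 IMPLIES NOT 1) IMPLIES (NOT 0 OR 1))) -> 0
  row 27 [11011]: ((1 XOR (NOT 0 IMPLIES 1)) AND ((1 IMPLIES NOT 1) IMPLIES (NOT 1 OR 1))) -> 0
  row 28 [11100]: ((1 XOR (NOT 1 IMPLIES 1)) AND ((1 IMPLIES NOT 1) IMPLIES (NOT 0 OR 0))) -> 0
  row 29 [11101]: ((1 XOR (NOT 1 IMPLIES 1)) AND ((1 IMPLIES NOT 1) IMPLIES (NOT 1 OR 0))) -> 0
  row 30 [11110]: ((1 XOR (NOT 1 IMPLIES 1)) AND ((1 IMPLIES NOT 1) IMPLIES (NOT 0 OR 1))) -> 0
  row 31 [11111]: ((1 XOR (NOT 1 IMPLIES 1)) AND ((1 IMPLIES NOT 1) IMPLIES (NOT 1 OR 1))) -> 0
Full result column, 4 rows per line (a,b,c fixed per line; d,e runs 00..11 left to right):
  rows 0-3 [a,b,c=000]: 0000  = hex 0
  rows 4-7 [a,b,c=001]: 1011  = hex B
  rows 8-11 [a,b,c=010]: 0000  = hex 0
  rows 12-15 [a,b,c=011]: 0000  = hex 0
  rows 16-19 [a,b,c=100]: 0000  = hex 0
  rows 20-23 [a,b,c=101]: 1011  = hex B
  rows 24-27 [a,b,c=110]: 0000  = hex 0
  rows 28-31 [a,b,c=111]: 0000  = hex 0
Output column (row 0 .. row 31) = 00001011000000000000101100000000
Output column grouped in 4s = 0000 1011 0000 0000 0000 1011 0000 0000 = 0x0B000B00
Convert to decimal digit by digit (value = value*16 + digit):
  0 -> 0
  0*16 + 11 (B) = 11
  11*16 + 0 = 176
  176*16 + 0 = 2816
  2816*16 + 0 = 45056
  45056*16 + 11 (B) = 720907
  720907*16 + 0 = 11534512
  11534512*16 + 0 = 184552192
Decimal = 184552192

184552192


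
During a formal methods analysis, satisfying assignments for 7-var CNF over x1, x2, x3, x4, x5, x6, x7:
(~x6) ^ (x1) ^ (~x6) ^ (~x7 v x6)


CNF with 4 clauses over 7 vars (128 assignments).
An assignment satisfies CNF iff every clause has >=1 true literal.
Check each row (bits = x1,x2,x3,x4,x5,x6,x7; clause T/F shown):
  row 0 [0000000]: clauses=TFTT -> 0
  row 1 [0000001]: clauses=TFTF -> 0
  row 2 [0000010]: clauses=FFFT -> 0
  row 3 [0000011]: clauses=FFFT -> 0
  row 4 [0000100]: clauses=TFTT -> 0
  (every remaining row is evaluated the same way; all 128 results are listed next)
Full result column, 8 rows per line (x1,x2,x3,x4 fixed per line; x5,x6,x7 runs 000..111 left to right):
  rows 0-7 [x1,x2,x3,x4=0000]: 00000000  (ones: 0)
  rows 8-15 [x1,x2,x3,x4=0001]: 00000000  (ones: 0)
  rows 16-23 [x1,x2,x3,x4=0010]: 00000000  (ones: 0)
  rows 24-31 [x1,x2,x3,x4=0011]: 00000000  (ones: 0)
  rows 32-39 [x1,x2,x3,x4=0100]: 00000000  (ones: 0)
  rows 40-47 [x1,x2,x3,x4=0101]: 00000000  (ones: 0)
  rows 48-55 [x1,x2,x3,x4=0110]: 00000000  (ones: 0)
  rows 56-63 [x1,x2,x3,x4=0111]: 00000000  (ones: 0)
  rows 64-71 [x1,x2,x3,x4=1000]: 10001000  (ones: 2)
  rows 72-79 [x1,x2,x3,x4=1001]: 10001000  (ones: 2)
  rows 80-87 [x1,x2,x3,x4=1010]: 10001000  (ones: 2)
  rows 88-95 [x1,x2,x3,x4=1011]: 10001000  (ones: 2)
  rows 96-103 [x1,x2,x3,x4=1100]: 10001000  (ones: 2)
  rows 104-111 [x1,x2,x3,x4=1101]: 10001000  (ones: 2)
  rows 112-119 [x1,x2,x3,x4=1110]: 10001000  (ones: 2)
  rows 120-127 [x1,x2,x3,x4=1111]: 10001000  (ones: 2)
Satisfying assignments = 0+0+0+0+0+0+0+0+2+2+2+2+2+2+2+2 = 16

16


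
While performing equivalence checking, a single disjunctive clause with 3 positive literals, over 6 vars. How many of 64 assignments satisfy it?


Step 1: Total=2^6=64
Step 2: Unsat when all 3 false: 2^3=8
Step 3: Sat=64-8=56

56


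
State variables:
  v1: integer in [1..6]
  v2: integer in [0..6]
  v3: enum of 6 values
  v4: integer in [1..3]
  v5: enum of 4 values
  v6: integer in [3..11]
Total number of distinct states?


State space = product of domain sizes of all variables.
Domain sizes:
  v1 (integer in [1..6]): 6
  v2 (integer in [0..6]): 7
  v3 (enum of 6 values): 6
  v4 (integer in [1..3]): 3
  v5 (enum of 4 values): 4
  v6 (integer in [3..11]): 9
Product = 6 * 7 * 6 * 3 * 4 * 9 = 27216

27216


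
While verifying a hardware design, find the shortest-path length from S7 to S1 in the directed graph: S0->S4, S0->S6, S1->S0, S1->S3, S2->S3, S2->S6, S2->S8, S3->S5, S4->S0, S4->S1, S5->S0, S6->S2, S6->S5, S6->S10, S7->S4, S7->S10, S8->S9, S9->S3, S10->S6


BFS layer-by-layer from S7:
  dist 0: {S7}
  dist 1: {S4, S10}
  dist 2: {S0, S1, S6}
  -> S1 reached at distance 2
Shortest path length = 2

2


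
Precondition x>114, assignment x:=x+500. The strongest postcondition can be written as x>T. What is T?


Formula: sp(P, x:=E) = exists old_x. (x = E[old_x/x]) AND P[old_x/x] (old_x is the value of x before the assignment; eliminate old_x by solving x = E[old_x/x] for old_x)
Step 1: Precondition P: x>114, i.e. old_x > 114
Step 2: Assignment gives x = old_x + 500, so old_x = x - 500
Step 3: Substitute into P: x - 500 > 114
Step 4: Simplify: x > 114+500 = 614

614


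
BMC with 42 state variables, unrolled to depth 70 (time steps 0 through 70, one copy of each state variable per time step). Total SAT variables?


BMC unrolls to depth k, creating one copy of each state var for steps 0..k.
Step count = 70 + 1 = 71 (steps 0 through 70)
Vars per step = 42
Total = 42 * 71 = 2982

2982


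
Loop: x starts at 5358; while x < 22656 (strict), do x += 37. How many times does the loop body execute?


Step 1: x goes from 5358 toward 22656 by 37; the body runs while x<22656, so iterations = ceil((bound-start)/step)
Step 2: Distance=17298
Step 3: ceil(17298/37)=468

468


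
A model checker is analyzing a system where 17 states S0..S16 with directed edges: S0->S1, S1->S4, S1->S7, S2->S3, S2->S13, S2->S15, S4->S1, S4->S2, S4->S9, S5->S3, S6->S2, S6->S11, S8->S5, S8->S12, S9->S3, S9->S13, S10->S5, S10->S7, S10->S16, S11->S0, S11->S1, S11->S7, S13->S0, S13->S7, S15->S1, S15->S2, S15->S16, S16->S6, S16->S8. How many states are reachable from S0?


BFS from S0:
  layer 0: {S0}
  layer 1: {S1}
  layer 2: {S4, S7}
  layer 3: {S2, S9}
  layer 4: {S3, S13, S15}
  layer 5: {S16}
  layer 6: {S6, S8}
  layer 7: {S5, S11, S12}
Reachable set: {S0, S1, S2, S3, S4, S5, S6, S7, S8, S9, S11, S12, S13, S15, S16}
Count = 15

15


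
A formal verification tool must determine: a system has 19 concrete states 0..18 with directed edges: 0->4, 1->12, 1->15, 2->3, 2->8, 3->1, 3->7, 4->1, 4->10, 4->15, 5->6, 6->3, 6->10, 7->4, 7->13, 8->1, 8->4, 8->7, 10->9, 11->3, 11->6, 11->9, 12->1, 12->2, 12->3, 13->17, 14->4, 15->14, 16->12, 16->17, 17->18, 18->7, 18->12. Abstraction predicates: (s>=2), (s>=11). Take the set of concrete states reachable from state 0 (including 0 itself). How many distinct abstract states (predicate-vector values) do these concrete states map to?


BFS from 0:
Concrete reachable: {0, 1, 2, 3, 4, 7, 8, 9, 10, 12, 13, 14, 15, 17, 18}
Abstract via predicates (s>=2), (s>=11):
  (0,0) <- {0, 1}
  (1,0) <- {2, 3, 4, 7, 8, 9, 10}
  (1,1) <- {12, 13, 14, 15, 17, 18}
Distinct abstract states = 3

3


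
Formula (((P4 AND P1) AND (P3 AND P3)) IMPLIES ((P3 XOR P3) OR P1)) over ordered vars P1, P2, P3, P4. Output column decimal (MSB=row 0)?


Formula: (((P4 AND P1) AND (P3 AND P3)) IMPLIES ((P3 XOR P3) OR P1)) over P1, P2, P3, P4 (16 rows)
Evaluate each row (bits = P1,P2,P3,P4, MSB first):
  row 0 [0000]: (((0 AND 0) AND (0 AND 0)) IMPLIES ((0 XOR 0) OR 0)) -> 1
  row 1 [0001]: (((1 AND 0) AND (0 AND 0)) IMPLIES ((0 XOR 0) OR 0)) -> 1
  row 2 [0010]: (((0 AND 0) AND (1 AND 1)) IMPLIES ((1 XOR 1) OR 0)) -> 1
  row 3 [0011]: (((1 AND 0) AND (1 AND 1)) IMPLIES ((1 XOR 1) OR 0)) -> 1
  row 4 [0100]: (((0 AND 0) AND (0 AND 0)) IMPLIES ((0 XOR 0) OR 0)) -> 1
  row 5 [0101]: (((1 AND 0) AND (0 AND 0)) IMPLIES ((0 XOR 0) OR 0)) -> 1
  row 6 [0110]: (((0 AND 0) AND (1 AND 1)) IMPLIES ((1 XOR 1) OR 0)) -> 1
  row 7 [0111]: (((1 AND 0) AND (1 AND 1)) IMPLIES ((1 XOR 1) OR 0)) -> 1
  row 8 [1000]: (((0 AND 1) AND (0 AND 0)) IMPLIES ((0 XOR 0) OR 1)) -> 1
  row 9 [1001]: (((1 AND 1) AND (0 AND 0)) IMPLIES ((0 XOR 0) OR 1)) -> 1
  row 10 [1010]: (((0 AND 1) AND (1 AND 1)) IMPLIES ((1 XOR 1) OR 1)) -> 1
  row 11 [1011]: (((1 AND 1) AND (1 AND 1)) IMPLIES ((1 XOR 1) OR 1)) -> 1
  row 12 [1100]: (((0 AND 1) AND (0 AND 0)) IMPLIES ((0 XOR 0) OR 1)) -> 1
  row 13 [1101]: (((1 AND 1) AND (0 AND 0)) IMPLIES ((0 XOR 0) OR 1)) -> 1
  row 14 [1110]: (((0 AND 1) AND (1 AND 1)) IMPLIES ((1 XOR 1) OR 1)) -> 1
  row 15 [1111]: (((1 AND 1) AND (1 AND 1)) IMPLIES ((1 XOR 1) OR 1)) -> 1
Full result column, 4 rows per line (P1,P2 fixed per line; P3,P4 runs 00..11 left to right):
  rows 0-3 [P1,P2=00]: 1111  = hex F
  rows 4-7 [P1,P2=01]: 1111  = hex F
  rows 8-11 [P1,P2=10]: 1111  = hex F
  rows 12-15 [P1,P2=11]: 1111  = hex F
Output column (row 0 .. row 15) = 1111111111111111
Output column grouped in 4s = 1111 1111 1111 1111 = 0xFFFF
Convert to decimal digit by digit (value = value*16 + digit):
  F -> 15
  15*16 + 15 (F) = 255
  255*16 + 15 (F) = 4095
  4095*16 + 15 (F) = 65535
Decimal = 65535

65535


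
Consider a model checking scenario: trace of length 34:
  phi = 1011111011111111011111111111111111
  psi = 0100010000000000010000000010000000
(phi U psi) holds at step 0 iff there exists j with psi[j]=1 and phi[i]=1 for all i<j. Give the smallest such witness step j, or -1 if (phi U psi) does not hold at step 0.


(phi U psi) at 0: need smallest j with psi[j]=1 and phi[i]=1 for all i in [0,j).
Scan from step 0:
  step 0: phi=1, psi=0 -> continue
  step 1: psi=1 and phi held for [0,1) -> witness found
Witness step = 1

1


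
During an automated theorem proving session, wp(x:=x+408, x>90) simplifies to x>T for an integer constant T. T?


Formula: wp(x:=E, P) = P[E/x] (substitute E for x in postcondition)
Step 1: Postcondition: x>90
Step 2: Substitute x+408 for x: x+408>90
Step 3: Solve for x: x > 90-408 = -318

-318


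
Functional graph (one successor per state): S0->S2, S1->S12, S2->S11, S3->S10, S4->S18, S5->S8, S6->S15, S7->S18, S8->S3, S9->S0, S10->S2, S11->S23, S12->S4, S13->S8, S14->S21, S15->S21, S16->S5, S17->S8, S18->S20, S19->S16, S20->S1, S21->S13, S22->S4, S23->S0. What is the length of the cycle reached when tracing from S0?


Trace from S0 until a state repeats:
  S0 -> S2 -> S11 -> S23 -> S0
S0 first seen at step 0, revisited at step 4.
Cycle length = 4 - 0 = 4

4


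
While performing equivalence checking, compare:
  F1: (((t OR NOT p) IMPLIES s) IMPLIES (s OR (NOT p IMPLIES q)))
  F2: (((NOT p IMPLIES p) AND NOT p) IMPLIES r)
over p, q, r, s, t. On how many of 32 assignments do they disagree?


F1 = (((t OR NOT p) IMPLIES s) IMPLIES (s OR (NOT p IMPLIES q)))
F2 = (((NOT p IMPLIES p) AND NOT p) IMPLIES r)
Evaluate both on each of 32 rows (bits = p,q,r,s,t):
  row 0 [00000]: F1=1 F2=1 -> 0
  row 1 [00001]: F1=1 F2=1 -> 0
  row 2 [00010]: F1=1 F2=1 -> 0
  row 3 [00011]: F1=1 F2=1 -> 0
  row 4 [00100]: F1=1 F2=1 -> 0
  row 5 [00101]: F1=1 F2=1 -> 0
  row 6 [00110]: F1=1 F2=1 -> 0
  row 7 [00111]: F1=1 F2=1 -> 0
  row 8 [01000]: F1=1 F2=1 -> 0
  row 9 [01001]: F1=1 F2=1 -> 0
  row 10 [01010]: F1=1 F2=1 -> 0
  row 11 [01011]: F1=1 F2=1 -> 0
  row 12 [01100]: F1=1 F2=1 -> 0
  row 13 [01101]: F1=1 F2=1 -> 0
  row 14 [01110]: F1=1 F2=1 -> 0
  row 15 [01111]: F1=1 F2=1 -> 0
  row 16 [10000]: F1=1 F2=1 -> 0
  row 17 [10001]: F1=1 F2=1 -> 0
  row 18 [10010]: F1=1 F2=1 -> 0
  row 19 [10011]: F1=1 F2=1 -> 0
  row 20 [10100]: F1=1 F2=1 -> 0
  row 21 [10101]: F1=1 F2=1 -> 0
  row 22 [10110]: F1=1 F2=1 -> 0
  row 23 [10111]: F1=1 F2=1 -> 0
  row 24 [11000]: F1=1 F2=1 -> 0
  row 25 [11001]: F1=1 F2=1 -> 0
  row 26 [11010]: F1=1 F2=1 -> 0
  row 27 [11011]: F1=1 F2=1 -> 0
  row 28 [11100]: F1=1 F2=1 -> 0
  row 29 [11101]: F1=1 F2=1 -> 0
  row 30 [11110]: F1=1 F2=1 -> 0
  row 31 [11111]: F1=1 F2=1 -> 0
Full result column, 8 rows per line (p,q fixed per line; r,s,t runs 000..111 left to right):
  rows 0-7 [p,q=00]: 00000000  (ones: 0)
  rows 8-15 [p,q=01]: 00000000  (ones: 0)
  rows 16-23 [p,q=10]: 00000000  (ones: 0)
  rows 24-31 [p,q=11]: 00000000  (ones: 0)
Disagreements = 0+0+0+0 = 0

0


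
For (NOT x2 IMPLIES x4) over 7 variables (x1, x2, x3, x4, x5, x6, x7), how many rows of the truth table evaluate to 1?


Formula: (NOT x2 IMPLIES x4) over 7 vars (128 rows)
Evaluate each row (x1, x2, x3, x4, x5, x6, x7 as bits, MSB first):
  row 0 [0000000]: (NOT 0 IMPLIES 0) -> 0
  row 1 [0000001]: (NOT 0 IMPLIES 0) -> 0
  row 2 [0000010]: (NOT 0 IMPLIES 0) -> 0
  row 3 [0000011]: (NOT 0 IMPLIES 0) -> 0
  row 4 [0000100]: (NOT 0 IMPLIES 0) -> 0
  (every remaining row is evaluated the same way; all 128 results are listed next)
Full result column, 8 rows per line (x1,x2,x3,x4 fixed per line; x5,x6,x7 runs 000..111 left to right):
  rows 0-7 [x1,x2,x3,x4=0000]: 00000000  (ones: 0)
  rows 8-15 [x1,x2,x3,x4=0001]: 11111111  (ones: 8)
  rows 16-23 [x1,x2,x3,x4=0010]: 00000000  (ones: 0)
  rows 24-31 [x1,x2,x3,x4=0011]: 11111111  (ones: 8)
  rows 32-39 [x1,x2,x3,x4=0100]: 11111111  (ones: 8)
  rows 40-47 [x1,x2,x3,x4=0101]: 11111111  (ones: 8)
  rows 48-55 [x1,x2,x3,x4=0110]: 11111111  (ones: 8)
  rows 56-63 [x1,x2,x3,x4=0111]: 11111111  (ones: 8)
  rows 64-71 [x1,x2,x3,x4=1000]: 00000000  (ones: 0)
  rows 72-79 [x1,x2,x3,x4=1001]: 11111111  (ones: 8)
  rows 80-87 [x1,x2,x3,x4=1010]: 00000000  (ones: 0)
  rows 88-95 [x1,x2,x3,x4=1011]: 11111111  (ones: 8)
  rows 96-103 [x1,x2,x3,x4=1100]: 11111111  (ones: 8)
  rows 104-111 [x1,x2,x3,x4=1101]: 11111111  (ones: 8)
  rows 112-119 [x1,x2,x3,x4=1110]: 11111111  (ones: 8)
  rows 120-127 [x1,x2,x3,x4=1111]: 11111111  (ones: 8)
Count of 1-rows = 0+8+0+8+8+8+8+8+0+8+0+8+8+8+8+8 = 96

96


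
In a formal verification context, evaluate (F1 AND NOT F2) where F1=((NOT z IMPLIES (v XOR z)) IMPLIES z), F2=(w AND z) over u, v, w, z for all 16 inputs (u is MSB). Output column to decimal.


F1 = ((NOT z IMPLIES (v XOR z)) IMPLIES z)
F2 = (w AND z)
Counterexample to F1=>F2 is where F1=1 and F2=0.
Evaluate each row (bits = u,v,w,z, MSB first):
  row 0 [0000]: F1=1 F2=0 -> F1&~F2 -> 1
  row 1 [0001]: F1=1 F2=0 -> F1&~F2 -> 1
  row 2 [0010]: F1=1 F2=0 -> F1&~F2 -> 1
  row 3 [0011]: F1=1 F2=1 -> F1&~F2 -> 0
  row 4 [0100]: F1=0 F2=0 -> F1&~F2 -> 0
  row 5 [0101]: F1=1 F2=0 -> F1&~F2 -> 1
  row 6 [0110]: F1=0 F2=0 -> F1&~F2 -> 0
  row 7 [0111]: F1=1 F2=1 -> F1&~F2 -> 0
  row 8 [1000]: F1=1 F2=0 -> F1&~F2 -> 1
  row 9 [1001]: F1=1 F2=0 -> F1&~F2 -> 1
  row 10 [1010]: F1=1 F2=0 -> F1&~F2 -> 1
  row 11 [1011]: F1=1 F2=1 -> F1&~F2 -> 0
  row 12 [1100]: F1=0 F2=0 -> F1&~F2 -> 0
  row 13 [1101]: F1=1 F2=0 -> F1&~F2 -> 1
  row 14 [1110]: F1=0 F2=0 -> F1&~F2 -> 0
  row 15 [1111]: F1=1 F2=1 -> F1&~F2 -> 0
Full result column, 4 rows per line (u,v fixed per line; w,z runs 00..11 left to right):
  rows 0-3 [u,v=00]: 1110  = hex E
  rows 4-7 [u,v=01]: 0100  = hex 4
  rows 8-11 [u,v=10]: 1110  = hex E
  rows 12-15 [u,v=11]: 0100  = hex 4
Counterexample vector (row 0 .. row 15) = 1110010011100100
Output column grouped in 4s = 1110 0100 1110 0100 = 0xE4E4
Convert to decimal digit by digit (value = value*16 + digit):
  E -> 14
  14*16 + 4 = 228
  228*16 + 14 (E) = 3662
  3662*16 + 4 = 58596
Decimal = 58596

58596


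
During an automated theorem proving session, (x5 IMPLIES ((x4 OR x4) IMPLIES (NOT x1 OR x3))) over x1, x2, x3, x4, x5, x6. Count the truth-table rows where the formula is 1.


Formula: (x5 IMPLIES ((x4 OR x4) IMPLIES (NOT x1 OR x3))) over 6 vars (64 rows)
Evaluate each row (x1, x2, x3, x4, x5, x6 as bits, MSB first):
  row 0 [000000]: (0 IMPLIES ((0 OR 0) IMPLIES (NOT 0 OR 0))) -> 1
  row 1 [000001]: (0 IMPLIES ((0 OR 0) IMPLIES (NOT 0 OR 0))) -> 1
  row 2 [000010]: (1 IMPLIES ((0 OR 0) IMPLIES (NOT 0 OR 0))) -> 1
  row 3 [000011]: (1 IMPLIES ((0 OR 0) IMPLIES (NOT 0 OR 0))) -> 1
  row 4 [000100]: (0 IMPLIES ((1 OR 1) IMPLIES (NOT 0 OR 0))) -> 1
  (every remaining row is evaluated the same way; all 64 results are listed next)
Full result column, 8 rows per line (x1,x2,x3 fixed per line; x4,x5,x6 runs 000..111 left to right):
  rows 0-7 [x1,x2,x3=000]: 11111111  (ones: 8)
  rows 8-15 [x1,x2,x3=001]: 11111111  (ones: 8)
  rows 16-23 [x1,x2,x3=010]: 11111111  (ones: 8)
  rows 24-31 [x1,x2,x3=011]: 11111111  (ones: 8)
  rows 32-39 [x1,x2,x3=100]: 11111100  (ones: 6)
  rows 40-47 [x1,x2,x3=101]: 11111111  (ones: 8)
  rows 48-55 [x1,x2,x3=110]: 11111100  (ones: 6)
  rows 56-63 [x1,x2,x3=111]: 11111111  (ones: 8)
Count of 1-rows = 8+8+8+8+6+8+6+8 = 60

60


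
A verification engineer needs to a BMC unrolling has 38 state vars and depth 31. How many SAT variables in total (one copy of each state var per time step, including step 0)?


BMC unrolls to depth k, creating one copy of each state var for steps 0..k.
Step count = 31 + 1 = 32 (steps 0 through 31)
Vars per step = 38
Total = 38 * 32 = 1216

1216


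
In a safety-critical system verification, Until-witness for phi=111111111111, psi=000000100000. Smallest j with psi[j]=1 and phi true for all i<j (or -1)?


(phi U psi) at 0: need smallest j with psi[j]=1 and phi[i]=1 for all i in [0,j).
Scan from step 0:
  step 0: phi=1, psi=0 -> continue
  step 1: phi=1, psi=0 -> continue
  step 2: phi=1, psi=0 -> continue
  step 3: phi=1, psi=0 -> continue
  step 6: psi=1 and phi held for [0,6) -> witness found
Witness step = 6

6


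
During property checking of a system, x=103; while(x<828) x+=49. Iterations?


Step 1: x goes from 103 toward 828 by 49; the body runs while x<828, so iterations = ceil((bound-start)/step)
Step 2: Distance=725
Step 3: ceil(725/49)=15

15


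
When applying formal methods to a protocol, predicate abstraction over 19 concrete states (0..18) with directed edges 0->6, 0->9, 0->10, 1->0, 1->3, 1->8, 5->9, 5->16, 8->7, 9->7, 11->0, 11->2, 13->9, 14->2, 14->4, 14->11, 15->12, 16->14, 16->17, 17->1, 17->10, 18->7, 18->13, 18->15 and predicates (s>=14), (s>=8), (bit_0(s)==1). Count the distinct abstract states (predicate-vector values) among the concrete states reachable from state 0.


BFS from 0:
Concrete reachable: {0, 6, 7, 9, 10}
Abstract via predicates (s>=14), (s>=8), (bit_0(s)==1):
  (0,0,0) <- {0, 6}
  (0,0,1) <- {7}
  (0,1,0) <- {10}
  (0,1,1) <- {9}
Distinct abstract states = 4

4


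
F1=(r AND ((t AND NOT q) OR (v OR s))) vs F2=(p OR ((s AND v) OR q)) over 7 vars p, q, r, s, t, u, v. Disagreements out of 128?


F1 = (r AND ((t AND NOT q) OR (v OR s)))
F2 = (p OR ((s AND v) OR q))
Evaluate both on each of 128 rows (bits = p,q,r,s,t,u,v):
  row 0 [0000000]: F1=0 F2=0 -> 0
  row 1 [0000001]: F1=0 F2=0 -> 0
  row 2 [0000010]: F1=0 F2=0 -> 0
  row 3 [0000011]: F1=0 F2=0 -> 0
  row 4 [0000100]: F1=0 F2=0 -> 0
  (every remaining row is evaluated the same way; all 128 results are listed next)
Full result column, 8 rows per line (p,q,r,s fixed per line; t,u,v runs 000..111 left to right):
  rows 0-7 [p,q,r,s=0000]: 00000000  (ones: 0)
  rows 8-15 [p,q,r,s=0001]: 01010101  (ones: 4)
  rows 16-23 [p,q,r,s=0010]: 01011111  (ones: 6)
  rows 24-31 [p,q,r,s=0011]: 10101010  (ones: 4)
  rows 32-39 [p,q,r,s=0100]: 11111111  (ones: 8)
  rows 40-47 [p,q,r,s=0101]: 11111111  (ones: 8)
  rows 48-55 [p,q,r,s=0110]: 10101010  (ones: 4)
  rows 56-63 [p,q,r,s=0111]: 00000000  (ones: 0)
  rows 64-71 [p,q,r,s=1000]: 11111111  (ones: 8)
  rows 72-79 [p,q,r,s=1001]: 11111111  (ones: 8)
  rows 80-87 [p,q,r,s=1010]: 10100000  (ones: 2)
  rows 88-95 [p,q,r,s=1011]: 00000000  (ones: 0)
  rows 96-103 [p,q,r,s=1100]: 11111111  (ones: 8)
  rows 104-111 [p,q,r,s=1101]: 11111111  (ones: 8)
  rows 112-119 [p,q,r,s=1110]: 10101010  (ones: 4)
  rows 120-127 [p,q,r,s=1111]: 00000000  (ones: 0)
Disagreements = 0+4+6+4+8+8+4+0+8+8+2+0+8+8+4+0 = 72

72
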